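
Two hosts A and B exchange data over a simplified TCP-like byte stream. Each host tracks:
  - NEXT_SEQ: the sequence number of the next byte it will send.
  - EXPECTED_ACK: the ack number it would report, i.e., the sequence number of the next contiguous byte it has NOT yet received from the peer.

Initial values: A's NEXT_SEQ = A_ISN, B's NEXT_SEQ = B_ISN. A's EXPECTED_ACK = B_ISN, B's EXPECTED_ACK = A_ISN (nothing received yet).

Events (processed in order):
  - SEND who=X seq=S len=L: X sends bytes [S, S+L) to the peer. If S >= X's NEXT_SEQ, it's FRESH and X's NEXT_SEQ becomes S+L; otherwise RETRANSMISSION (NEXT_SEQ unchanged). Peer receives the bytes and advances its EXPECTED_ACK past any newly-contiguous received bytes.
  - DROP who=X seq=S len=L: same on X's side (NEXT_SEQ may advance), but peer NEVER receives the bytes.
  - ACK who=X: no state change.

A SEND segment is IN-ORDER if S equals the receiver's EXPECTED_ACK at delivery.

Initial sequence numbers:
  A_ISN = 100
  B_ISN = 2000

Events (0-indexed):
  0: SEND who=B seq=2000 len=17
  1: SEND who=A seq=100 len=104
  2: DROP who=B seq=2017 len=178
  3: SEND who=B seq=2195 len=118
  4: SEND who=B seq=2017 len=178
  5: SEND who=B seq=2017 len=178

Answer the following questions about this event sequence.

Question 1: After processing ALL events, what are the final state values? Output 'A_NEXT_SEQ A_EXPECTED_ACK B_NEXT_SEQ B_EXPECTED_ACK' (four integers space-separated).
Answer: 204 2313 2313 204

Derivation:
After event 0: A_seq=100 A_ack=2017 B_seq=2017 B_ack=100
After event 1: A_seq=204 A_ack=2017 B_seq=2017 B_ack=204
After event 2: A_seq=204 A_ack=2017 B_seq=2195 B_ack=204
After event 3: A_seq=204 A_ack=2017 B_seq=2313 B_ack=204
After event 4: A_seq=204 A_ack=2313 B_seq=2313 B_ack=204
After event 5: A_seq=204 A_ack=2313 B_seq=2313 B_ack=204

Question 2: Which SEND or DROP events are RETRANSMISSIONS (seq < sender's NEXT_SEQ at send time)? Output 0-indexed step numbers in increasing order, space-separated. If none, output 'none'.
Answer: 4 5

Derivation:
Step 0: SEND seq=2000 -> fresh
Step 1: SEND seq=100 -> fresh
Step 2: DROP seq=2017 -> fresh
Step 3: SEND seq=2195 -> fresh
Step 4: SEND seq=2017 -> retransmit
Step 5: SEND seq=2017 -> retransmit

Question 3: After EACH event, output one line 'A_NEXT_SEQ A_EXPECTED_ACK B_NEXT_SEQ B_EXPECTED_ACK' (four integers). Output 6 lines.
100 2017 2017 100
204 2017 2017 204
204 2017 2195 204
204 2017 2313 204
204 2313 2313 204
204 2313 2313 204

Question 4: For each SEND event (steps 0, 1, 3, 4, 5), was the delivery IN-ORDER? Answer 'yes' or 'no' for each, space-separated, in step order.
Step 0: SEND seq=2000 -> in-order
Step 1: SEND seq=100 -> in-order
Step 3: SEND seq=2195 -> out-of-order
Step 4: SEND seq=2017 -> in-order
Step 5: SEND seq=2017 -> out-of-order

Answer: yes yes no yes no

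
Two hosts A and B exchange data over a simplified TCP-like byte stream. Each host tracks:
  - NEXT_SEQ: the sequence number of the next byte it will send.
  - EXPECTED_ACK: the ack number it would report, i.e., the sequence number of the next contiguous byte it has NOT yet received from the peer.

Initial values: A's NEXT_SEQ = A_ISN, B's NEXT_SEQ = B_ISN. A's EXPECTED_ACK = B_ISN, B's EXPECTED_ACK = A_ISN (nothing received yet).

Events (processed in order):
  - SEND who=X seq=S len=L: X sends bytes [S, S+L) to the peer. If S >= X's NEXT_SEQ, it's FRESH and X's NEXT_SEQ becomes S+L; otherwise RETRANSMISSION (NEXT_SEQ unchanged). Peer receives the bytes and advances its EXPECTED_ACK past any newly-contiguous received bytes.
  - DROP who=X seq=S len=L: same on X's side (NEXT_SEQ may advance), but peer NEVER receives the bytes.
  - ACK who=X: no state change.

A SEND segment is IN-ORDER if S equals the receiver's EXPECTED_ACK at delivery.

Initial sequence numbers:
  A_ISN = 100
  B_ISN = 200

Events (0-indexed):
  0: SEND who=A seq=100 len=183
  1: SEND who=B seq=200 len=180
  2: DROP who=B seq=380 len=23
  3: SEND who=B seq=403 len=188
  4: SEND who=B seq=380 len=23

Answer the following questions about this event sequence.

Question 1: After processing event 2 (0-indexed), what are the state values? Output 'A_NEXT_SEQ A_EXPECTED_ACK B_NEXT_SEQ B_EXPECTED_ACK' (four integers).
After event 0: A_seq=283 A_ack=200 B_seq=200 B_ack=283
After event 1: A_seq=283 A_ack=380 B_seq=380 B_ack=283
After event 2: A_seq=283 A_ack=380 B_seq=403 B_ack=283

283 380 403 283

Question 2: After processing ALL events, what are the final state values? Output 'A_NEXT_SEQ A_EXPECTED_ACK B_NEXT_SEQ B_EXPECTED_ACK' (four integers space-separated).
Answer: 283 591 591 283

Derivation:
After event 0: A_seq=283 A_ack=200 B_seq=200 B_ack=283
After event 1: A_seq=283 A_ack=380 B_seq=380 B_ack=283
After event 2: A_seq=283 A_ack=380 B_seq=403 B_ack=283
After event 3: A_seq=283 A_ack=380 B_seq=591 B_ack=283
After event 4: A_seq=283 A_ack=591 B_seq=591 B_ack=283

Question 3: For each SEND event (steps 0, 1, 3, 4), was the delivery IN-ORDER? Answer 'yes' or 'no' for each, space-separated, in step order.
Answer: yes yes no yes

Derivation:
Step 0: SEND seq=100 -> in-order
Step 1: SEND seq=200 -> in-order
Step 3: SEND seq=403 -> out-of-order
Step 4: SEND seq=380 -> in-order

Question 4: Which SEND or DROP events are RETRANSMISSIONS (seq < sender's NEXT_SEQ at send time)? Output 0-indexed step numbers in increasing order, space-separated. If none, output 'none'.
Answer: 4

Derivation:
Step 0: SEND seq=100 -> fresh
Step 1: SEND seq=200 -> fresh
Step 2: DROP seq=380 -> fresh
Step 3: SEND seq=403 -> fresh
Step 4: SEND seq=380 -> retransmit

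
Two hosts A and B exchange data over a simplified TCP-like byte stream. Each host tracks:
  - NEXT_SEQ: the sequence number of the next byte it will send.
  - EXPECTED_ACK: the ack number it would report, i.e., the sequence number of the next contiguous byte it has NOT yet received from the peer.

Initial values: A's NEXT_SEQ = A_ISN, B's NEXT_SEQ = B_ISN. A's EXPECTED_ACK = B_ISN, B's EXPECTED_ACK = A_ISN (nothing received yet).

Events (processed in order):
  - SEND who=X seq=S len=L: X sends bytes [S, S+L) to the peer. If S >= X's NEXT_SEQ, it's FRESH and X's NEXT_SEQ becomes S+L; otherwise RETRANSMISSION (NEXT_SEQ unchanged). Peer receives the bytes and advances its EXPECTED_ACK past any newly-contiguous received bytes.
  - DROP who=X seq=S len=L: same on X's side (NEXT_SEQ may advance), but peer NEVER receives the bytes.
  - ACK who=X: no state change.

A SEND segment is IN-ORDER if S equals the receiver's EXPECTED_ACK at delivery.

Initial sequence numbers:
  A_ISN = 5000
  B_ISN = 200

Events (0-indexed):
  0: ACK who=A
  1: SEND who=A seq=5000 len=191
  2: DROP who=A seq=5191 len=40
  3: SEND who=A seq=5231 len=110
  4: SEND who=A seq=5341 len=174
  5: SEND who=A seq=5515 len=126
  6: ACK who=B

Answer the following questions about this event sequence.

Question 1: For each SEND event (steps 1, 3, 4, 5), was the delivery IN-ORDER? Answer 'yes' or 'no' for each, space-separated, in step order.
Answer: yes no no no

Derivation:
Step 1: SEND seq=5000 -> in-order
Step 3: SEND seq=5231 -> out-of-order
Step 4: SEND seq=5341 -> out-of-order
Step 5: SEND seq=5515 -> out-of-order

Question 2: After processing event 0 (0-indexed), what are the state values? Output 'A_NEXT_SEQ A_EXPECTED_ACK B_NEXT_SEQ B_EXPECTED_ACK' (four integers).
After event 0: A_seq=5000 A_ack=200 B_seq=200 B_ack=5000

5000 200 200 5000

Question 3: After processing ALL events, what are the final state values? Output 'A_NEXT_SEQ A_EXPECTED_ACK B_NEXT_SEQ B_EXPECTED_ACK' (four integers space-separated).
Answer: 5641 200 200 5191

Derivation:
After event 0: A_seq=5000 A_ack=200 B_seq=200 B_ack=5000
After event 1: A_seq=5191 A_ack=200 B_seq=200 B_ack=5191
After event 2: A_seq=5231 A_ack=200 B_seq=200 B_ack=5191
After event 3: A_seq=5341 A_ack=200 B_seq=200 B_ack=5191
After event 4: A_seq=5515 A_ack=200 B_seq=200 B_ack=5191
After event 5: A_seq=5641 A_ack=200 B_seq=200 B_ack=5191
After event 6: A_seq=5641 A_ack=200 B_seq=200 B_ack=5191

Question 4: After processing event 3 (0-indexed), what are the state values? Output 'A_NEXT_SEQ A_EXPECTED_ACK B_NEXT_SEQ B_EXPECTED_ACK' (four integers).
After event 0: A_seq=5000 A_ack=200 B_seq=200 B_ack=5000
After event 1: A_seq=5191 A_ack=200 B_seq=200 B_ack=5191
After event 2: A_seq=5231 A_ack=200 B_seq=200 B_ack=5191
After event 3: A_seq=5341 A_ack=200 B_seq=200 B_ack=5191

5341 200 200 5191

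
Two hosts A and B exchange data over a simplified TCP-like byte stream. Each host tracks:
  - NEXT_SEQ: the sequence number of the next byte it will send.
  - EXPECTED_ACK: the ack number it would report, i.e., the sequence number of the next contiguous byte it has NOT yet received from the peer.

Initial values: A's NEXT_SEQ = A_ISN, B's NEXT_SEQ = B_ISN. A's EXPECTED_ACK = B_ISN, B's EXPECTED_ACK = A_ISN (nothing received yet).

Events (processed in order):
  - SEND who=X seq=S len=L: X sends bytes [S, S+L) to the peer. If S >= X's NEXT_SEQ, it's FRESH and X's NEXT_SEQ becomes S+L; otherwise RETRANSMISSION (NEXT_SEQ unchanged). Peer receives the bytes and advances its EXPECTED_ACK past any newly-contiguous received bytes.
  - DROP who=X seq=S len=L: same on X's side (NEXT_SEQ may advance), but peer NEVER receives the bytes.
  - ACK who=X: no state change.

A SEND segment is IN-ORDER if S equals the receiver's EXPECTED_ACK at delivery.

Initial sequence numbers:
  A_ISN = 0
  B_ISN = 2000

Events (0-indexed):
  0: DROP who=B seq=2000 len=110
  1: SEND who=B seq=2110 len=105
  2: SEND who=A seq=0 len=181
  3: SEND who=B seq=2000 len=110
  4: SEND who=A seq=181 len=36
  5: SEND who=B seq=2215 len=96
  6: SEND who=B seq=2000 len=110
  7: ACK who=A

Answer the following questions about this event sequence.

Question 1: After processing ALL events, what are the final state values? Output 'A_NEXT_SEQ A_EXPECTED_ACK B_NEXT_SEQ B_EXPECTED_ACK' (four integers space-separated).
After event 0: A_seq=0 A_ack=2000 B_seq=2110 B_ack=0
After event 1: A_seq=0 A_ack=2000 B_seq=2215 B_ack=0
After event 2: A_seq=181 A_ack=2000 B_seq=2215 B_ack=181
After event 3: A_seq=181 A_ack=2215 B_seq=2215 B_ack=181
After event 4: A_seq=217 A_ack=2215 B_seq=2215 B_ack=217
After event 5: A_seq=217 A_ack=2311 B_seq=2311 B_ack=217
After event 6: A_seq=217 A_ack=2311 B_seq=2311 B_ack=217
After event 7: A_seq=217 A_ack=2311 B_seq=2311 B_ack=217

Answer: 217 2311 2311 217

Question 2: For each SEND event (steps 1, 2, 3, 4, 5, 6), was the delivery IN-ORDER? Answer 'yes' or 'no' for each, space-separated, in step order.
Answer: no yes yes yes yes no

Derivation:
Step 1: SEND seq=2110 -> out-of-order
Step 2: SEND seq=0 -> in-order
Step 3: SEND seq=2000 -> in-order
Step 4: SEND seq=181 -> in-order
Step 5: SEND seq=2215 -> in-order
Step 6: SEND seq=2000 -> out-of-order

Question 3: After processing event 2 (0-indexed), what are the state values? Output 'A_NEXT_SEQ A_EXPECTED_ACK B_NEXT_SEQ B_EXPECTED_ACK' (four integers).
After event 0: A_seq=0 A_ack=2000 B_seq=2110 B_ack=0
After event 1: A_seq=0 A_ack=2000 B_seq=2215 B_ack=0
After event 2: A_seq=181 A_ack=2000 B_seq=2215 B_ack=181

181 2000 2215 181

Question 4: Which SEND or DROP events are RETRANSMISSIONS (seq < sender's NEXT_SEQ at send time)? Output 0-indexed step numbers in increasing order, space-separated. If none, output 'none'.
Answer: 3 6

Derivation:
Step 0: DROP seq=2000 -> fresh
Step 1: SEND seq=2110 -> fresh
Step 2: SEND seq=0 -> fresh
Step 3: SEND seq=2000 -> retransmit
Step 4: SEND seq=181 -> fresh
Step 5: SEND seq=2215 -> fresh
Step 6: SEND seq=2000 -> retransmit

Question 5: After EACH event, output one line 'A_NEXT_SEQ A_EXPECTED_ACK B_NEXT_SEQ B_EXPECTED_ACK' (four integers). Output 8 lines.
0 2000 2110 0
0 2000 2215 0
181 2000 2215 181
181 2215 2215 181
217 2215 2215 217
217 2311 2311 217
217 2311 2311 217
217 2311 2311 217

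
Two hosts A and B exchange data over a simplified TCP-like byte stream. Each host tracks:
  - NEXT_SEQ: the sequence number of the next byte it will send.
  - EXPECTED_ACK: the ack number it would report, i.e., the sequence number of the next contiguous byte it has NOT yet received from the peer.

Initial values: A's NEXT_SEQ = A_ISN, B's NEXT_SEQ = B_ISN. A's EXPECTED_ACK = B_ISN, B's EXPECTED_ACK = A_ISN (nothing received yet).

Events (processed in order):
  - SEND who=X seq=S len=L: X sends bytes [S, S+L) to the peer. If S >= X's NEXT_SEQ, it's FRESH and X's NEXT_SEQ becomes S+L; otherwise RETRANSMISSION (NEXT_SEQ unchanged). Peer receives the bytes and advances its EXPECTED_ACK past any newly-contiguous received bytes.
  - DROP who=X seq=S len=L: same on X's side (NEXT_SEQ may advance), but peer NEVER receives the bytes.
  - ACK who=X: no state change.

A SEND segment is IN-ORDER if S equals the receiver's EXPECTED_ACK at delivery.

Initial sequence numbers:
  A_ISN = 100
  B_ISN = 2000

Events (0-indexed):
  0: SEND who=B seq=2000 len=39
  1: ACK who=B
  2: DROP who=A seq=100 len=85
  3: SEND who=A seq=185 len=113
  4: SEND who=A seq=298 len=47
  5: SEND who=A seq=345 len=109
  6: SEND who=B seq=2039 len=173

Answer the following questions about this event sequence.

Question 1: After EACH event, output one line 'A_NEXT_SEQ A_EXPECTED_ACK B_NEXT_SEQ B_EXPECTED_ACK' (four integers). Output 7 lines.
100 2039 2039 100
100 2039 2039 100
185 2039 2039 100
298 2039 2039 100
345 2039 2039 100
454 2039 2039 100
454 2212 2212 100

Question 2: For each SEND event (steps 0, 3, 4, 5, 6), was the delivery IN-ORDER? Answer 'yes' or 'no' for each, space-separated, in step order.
Answer: yes no no no yes

Derivation:
Step 0: SEND seq=2000 -> in-order
Step 3: SEND seq=185 -> out-of-order
Step 4: SEND seq=298 -> out-of-order
Step 5: SEND seq=345 -> out-of-order
Step 6: SEND seq=2039 -> in-order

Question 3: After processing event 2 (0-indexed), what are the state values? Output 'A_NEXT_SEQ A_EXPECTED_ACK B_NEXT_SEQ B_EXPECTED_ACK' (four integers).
After event 0: A_seq=100 A_ack=2039 B_seq=2039 B_ack=100
After event 1: A_seq=100 A_ack=2039 B_seq=2039 B_ack=100
After event 2: A_seq=185 A_ack=2039 B_seq=2039 B_ack=100

185 2039 2039 100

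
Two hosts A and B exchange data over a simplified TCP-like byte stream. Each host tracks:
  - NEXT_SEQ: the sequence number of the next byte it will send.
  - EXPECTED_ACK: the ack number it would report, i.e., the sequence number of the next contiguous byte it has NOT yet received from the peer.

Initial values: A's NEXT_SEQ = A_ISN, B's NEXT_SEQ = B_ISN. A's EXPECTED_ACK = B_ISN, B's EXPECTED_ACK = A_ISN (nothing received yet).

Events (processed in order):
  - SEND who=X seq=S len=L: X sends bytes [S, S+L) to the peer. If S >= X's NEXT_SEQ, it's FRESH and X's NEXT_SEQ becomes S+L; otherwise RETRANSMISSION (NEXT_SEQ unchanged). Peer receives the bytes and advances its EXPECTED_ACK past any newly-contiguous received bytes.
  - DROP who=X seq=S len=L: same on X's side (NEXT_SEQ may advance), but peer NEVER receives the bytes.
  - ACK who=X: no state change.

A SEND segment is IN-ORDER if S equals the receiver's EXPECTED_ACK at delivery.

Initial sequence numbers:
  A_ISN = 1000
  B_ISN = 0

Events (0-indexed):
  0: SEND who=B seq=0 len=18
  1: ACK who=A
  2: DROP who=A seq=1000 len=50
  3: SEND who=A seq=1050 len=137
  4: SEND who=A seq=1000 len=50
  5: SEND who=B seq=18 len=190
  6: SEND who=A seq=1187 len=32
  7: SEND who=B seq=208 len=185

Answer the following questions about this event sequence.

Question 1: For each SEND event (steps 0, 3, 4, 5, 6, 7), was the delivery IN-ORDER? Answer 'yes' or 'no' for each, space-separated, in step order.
Step 0: SEND seq=0 -> in-order
Step 3: SEND seq=1050 -> out-of-order
Step 4: SEND seq=1000 -> in-order
Step 5: SEND seq=18 -> in-order
Step 6: SEND seq=1187 -> in-order
Step 7: SEND seq=208 -> in-order

Answer: yes no yes yes yes yes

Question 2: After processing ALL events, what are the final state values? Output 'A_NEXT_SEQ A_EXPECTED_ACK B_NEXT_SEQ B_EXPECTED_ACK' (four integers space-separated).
After event 0: A_seq=1000 A_ack=18 B_seq=18 B_ack=1000
After event 1: A_seq=1000 A_ack=18 B_seq=18 B_ack=1000
After event 2: A_seq=1050 A_ack=18 B_seq=18 B_ack=1000
After event 3: A_seq=1187 A_ack=18 B_seq=18 B_ack=1000
After event 4: A_seq=1187 A_ack=18 B_seq=18 B_ack=1187
After event 5: A_seq=1187 A_ack=208 B_seq=208 B_ack=1187
After event 6: A_seq=1219 A_ack=208 B_seq=208 B_ack=1219
After event 7: A_seq=1219 A_ack=393 B_seq=393 B_ack=1219

Answer: 1219 393 393 1219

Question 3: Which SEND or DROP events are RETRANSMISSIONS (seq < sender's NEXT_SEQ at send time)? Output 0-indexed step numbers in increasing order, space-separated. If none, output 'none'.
Step 0: SEND seq=0 -> fresh
Step 2: DROP seq=1000 -> fresh
Step 3: SEND seq=1050 -> fresh
Step 4: SEND seq=1000 -> retransmit
Step 5: SEND seq=18 -> fresh
Step 6: SEND seq=1187 -> fresh
Step 7: SEND seq=208 -> fresh

Answer: 4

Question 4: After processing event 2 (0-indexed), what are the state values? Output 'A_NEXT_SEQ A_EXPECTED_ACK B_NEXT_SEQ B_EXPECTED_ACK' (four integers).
After event 0: A_seq=1000 A_ack=18 B_seq=18 B_ack=1000
After event 1: A_seq=1000 A_ack=18 B_seq=18 B_ack=1000
After event 2: A_seq=1050 A_ack=18 B_seq=18 B_ack=1000

1050 18 18 1000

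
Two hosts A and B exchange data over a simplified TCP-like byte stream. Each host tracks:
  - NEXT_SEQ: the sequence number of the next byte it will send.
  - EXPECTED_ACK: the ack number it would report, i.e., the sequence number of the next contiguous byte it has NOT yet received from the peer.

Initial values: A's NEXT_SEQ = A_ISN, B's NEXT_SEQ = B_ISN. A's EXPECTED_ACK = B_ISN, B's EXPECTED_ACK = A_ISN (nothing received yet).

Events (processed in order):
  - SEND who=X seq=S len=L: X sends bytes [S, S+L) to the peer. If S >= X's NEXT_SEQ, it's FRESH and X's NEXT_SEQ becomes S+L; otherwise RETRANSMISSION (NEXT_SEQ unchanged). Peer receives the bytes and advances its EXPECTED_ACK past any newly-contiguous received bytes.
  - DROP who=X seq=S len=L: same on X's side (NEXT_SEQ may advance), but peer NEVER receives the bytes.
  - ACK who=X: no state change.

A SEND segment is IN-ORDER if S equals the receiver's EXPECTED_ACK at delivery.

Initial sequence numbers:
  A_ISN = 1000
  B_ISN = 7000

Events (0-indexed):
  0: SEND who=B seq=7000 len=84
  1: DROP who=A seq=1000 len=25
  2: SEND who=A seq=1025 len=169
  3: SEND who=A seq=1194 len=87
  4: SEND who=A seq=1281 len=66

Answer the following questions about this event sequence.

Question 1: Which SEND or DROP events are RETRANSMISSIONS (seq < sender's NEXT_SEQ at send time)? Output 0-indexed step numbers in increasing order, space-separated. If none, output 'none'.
Step 0: SEND seq=7000 -> fresh
Step 1: DROP seq=1000 -> fresh
Step 2: SEND seq=1025 -> fresh
Step 3: SEND seq=1194 -> fresh
Step 4: SEND seq=1281 -> fresh

Answer: none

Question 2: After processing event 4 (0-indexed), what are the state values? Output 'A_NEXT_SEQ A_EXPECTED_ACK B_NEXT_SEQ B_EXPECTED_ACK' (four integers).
After event 0: A_seq=1000 A_ack=7084 B_seq=7084 B_ack=1000
After event 1: A_seq=1025 A_ack=7084 B_seq=7084 B_ack=1000
After event 2: A_seq=1194 A_ack=7084 B_seq=7084 B_ack=1000
After event 3: A_seq=1281 A_ack=7084 B_seq=7084 B_ack=1000
After event 4: A_seq=1347 A_ack=7084 B_seq=7084 B_ack=1000

1347 7084 7084 1000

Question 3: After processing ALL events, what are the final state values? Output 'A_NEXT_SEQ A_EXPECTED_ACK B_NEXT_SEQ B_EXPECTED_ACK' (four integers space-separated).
Answer: 1347 7084 7084 1000

Derivation:
After event 0: A_seq=1000 A_ack=7084 B_seq=7084 B_ack=1000
After event 1: A_seq=1025 A_ack=7084 B_seq=7084 B_ack=1000
After event 2: A_seq=1194 A_ack=7084 B_seq=7084 B_ack=1000
After event 3: A_seq=1281 A_ack=7084 B_seq=7084 B_ack=1000
After event 4: A_seq=1347 A_ack=7084 B_seq=7084 B_ack=1000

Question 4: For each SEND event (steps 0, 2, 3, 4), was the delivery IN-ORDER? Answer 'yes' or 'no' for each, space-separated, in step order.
Answer: yes no no no

Derivation:
Step 0: SEND seq=7000 -> in-order
Step 2: SEND seq=1025 -> out-of-order
Step 3: SEND seq=1194 -> out-of-order
Step 4: SEND seq=1281 -> out-of-order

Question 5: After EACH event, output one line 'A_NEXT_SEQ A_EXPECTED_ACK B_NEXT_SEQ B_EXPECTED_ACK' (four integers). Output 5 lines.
1000 7084 7084 1000
1025 7084 7084 1000
1194 7084 7084 1000
1281 7084 7084 1000
1347 7084 7084 1000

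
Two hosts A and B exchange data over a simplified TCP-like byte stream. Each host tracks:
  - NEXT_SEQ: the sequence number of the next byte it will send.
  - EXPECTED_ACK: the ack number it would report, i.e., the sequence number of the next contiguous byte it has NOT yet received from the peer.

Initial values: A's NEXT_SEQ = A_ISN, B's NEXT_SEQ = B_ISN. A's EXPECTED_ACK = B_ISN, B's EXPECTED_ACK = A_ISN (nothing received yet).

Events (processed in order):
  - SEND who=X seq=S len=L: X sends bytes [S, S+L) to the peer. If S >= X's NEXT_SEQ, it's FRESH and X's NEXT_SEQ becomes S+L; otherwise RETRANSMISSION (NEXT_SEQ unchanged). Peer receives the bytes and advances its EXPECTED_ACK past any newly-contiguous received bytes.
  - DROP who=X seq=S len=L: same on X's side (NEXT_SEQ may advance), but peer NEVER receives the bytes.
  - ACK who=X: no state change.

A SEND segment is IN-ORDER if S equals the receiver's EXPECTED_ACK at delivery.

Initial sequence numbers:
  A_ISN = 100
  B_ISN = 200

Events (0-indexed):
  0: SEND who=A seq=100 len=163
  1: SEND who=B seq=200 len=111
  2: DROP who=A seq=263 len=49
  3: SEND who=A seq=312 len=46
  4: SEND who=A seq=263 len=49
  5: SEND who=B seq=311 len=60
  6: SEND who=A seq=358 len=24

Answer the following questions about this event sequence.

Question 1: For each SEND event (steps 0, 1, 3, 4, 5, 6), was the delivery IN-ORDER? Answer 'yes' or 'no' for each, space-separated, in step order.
Answer: yes yes no yes yes yes

Derivation:
Step 0: SEND seq=100 -> in-order
Step 1: SEND seq=200 -> in-order
Step 3: SEND seq=312 -> out-of-order
Step 4: SEND seq=263 -> in-order
Step 5: SEND seq=311 -> in-order
Step 6: SEND seq=358 -> in-order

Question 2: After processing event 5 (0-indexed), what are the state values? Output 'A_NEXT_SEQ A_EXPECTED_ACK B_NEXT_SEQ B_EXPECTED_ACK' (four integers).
After event 0: A_seq=263 A_ack=200 B_seq=200 B_ack=263
After event 1: A_seq=263 A_ack=311 B_seq=311 B_ack=263
After event 2: A_seq=312 A_ack=311 B_seq=311 B_ack=263
After event 3: A_seq=358 A_ack=311 B_seq=311 B_ack=263
After event 4: A_seq=358 A_ack=311 B_seq=311 B_ack=358
After event 5: A_seq=358 A_ack=371 B_seq=371 B_ack=358

358 371 371 358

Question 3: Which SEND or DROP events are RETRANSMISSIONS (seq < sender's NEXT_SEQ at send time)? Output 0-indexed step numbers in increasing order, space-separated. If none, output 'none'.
Answer: 4

Derivation:
Step 0: SEND seq=100 -> fresh
Step 1: SEND seq=200 -> fresh
Step 2: DROP seq=263 -> fresh
Step 3: SEND seq=312 -> fresh
Step 4: SEND seq=263 -> retransmit
Step 5: SEND seq=311 -> fresh
Step 6: SEND seq=358 -> fresh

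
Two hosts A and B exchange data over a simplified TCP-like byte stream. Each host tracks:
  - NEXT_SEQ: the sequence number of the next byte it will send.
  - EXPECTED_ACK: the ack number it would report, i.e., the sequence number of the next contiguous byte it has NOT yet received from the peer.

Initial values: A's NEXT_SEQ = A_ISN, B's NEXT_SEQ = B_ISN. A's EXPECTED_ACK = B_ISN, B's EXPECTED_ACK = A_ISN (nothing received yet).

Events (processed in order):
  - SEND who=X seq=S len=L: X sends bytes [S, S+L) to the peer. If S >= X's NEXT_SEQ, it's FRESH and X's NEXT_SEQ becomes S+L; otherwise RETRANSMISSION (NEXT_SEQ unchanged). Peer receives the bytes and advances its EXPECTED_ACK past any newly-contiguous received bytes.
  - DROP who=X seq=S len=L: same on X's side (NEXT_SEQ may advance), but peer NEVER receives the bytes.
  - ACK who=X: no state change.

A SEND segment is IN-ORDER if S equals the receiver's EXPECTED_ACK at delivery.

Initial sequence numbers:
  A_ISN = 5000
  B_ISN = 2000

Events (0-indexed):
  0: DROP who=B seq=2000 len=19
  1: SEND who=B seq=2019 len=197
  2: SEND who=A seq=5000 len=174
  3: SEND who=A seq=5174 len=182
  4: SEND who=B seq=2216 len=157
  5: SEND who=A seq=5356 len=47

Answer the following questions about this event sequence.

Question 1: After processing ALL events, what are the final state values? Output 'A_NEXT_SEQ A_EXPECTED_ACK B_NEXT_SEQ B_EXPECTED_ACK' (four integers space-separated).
Answer: 5403 2000 2373 5403

Derivation:
After event 0: A_seq=5000 A_ack=2000 B_seq=2019 B_ack=5000
After event 1: A_seq=5000 A_ack=2000 B_seq=2216 B_ack=5000
After event 2: A_seq=5174 A_ack=2000 B_seq=2216 B_ack=5174
After event 3: A_seq=5356 A_ack=2000 B_seq=2216 B_ack=5356
After event 4: A_seq=5356 A_ack=2000 B_seq=2373 B_ack=5356
After event 5: A_seq=5403 A_ack=2000 B_seq=2373 B_ack=5403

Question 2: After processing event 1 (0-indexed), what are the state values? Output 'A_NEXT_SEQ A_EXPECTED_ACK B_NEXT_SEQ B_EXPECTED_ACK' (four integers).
After event 0: A_seq=5000 A_ack=2000 B_seq=2019 B_ack=5000
After event 1: A_seq=5000 A_ack=2000 B_seq=2216 B_ack=5000

5000 2000 2216 5000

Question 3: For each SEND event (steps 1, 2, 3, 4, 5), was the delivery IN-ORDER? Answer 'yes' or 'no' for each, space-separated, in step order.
Step 1: SEND seq=2019 -> out-of-order
Step 2: SEND seq=5000 -> in-order
Step 3: SEND seq=5174 -> in-order
Step 4: SEND seq=2216 -> out-of-order
Step 5: SEND seq=5356 -> in-order

Answer: no yes yes no yes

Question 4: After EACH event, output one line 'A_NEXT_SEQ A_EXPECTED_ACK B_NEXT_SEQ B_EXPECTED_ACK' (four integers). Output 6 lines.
5000 2000 2019 5000
5000 2000 2216 5000
5174 2000 2216 5174
5356 2000 2216 5356
5356 2000 2373 5356
5403 2000 2373 5403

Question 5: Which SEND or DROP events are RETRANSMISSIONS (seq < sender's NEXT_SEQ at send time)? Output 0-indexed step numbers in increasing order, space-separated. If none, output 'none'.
Answer: none

Derivation:
Step 0: DROP seq=2000 -> fresh
Step 1: SEND seq=2019 -> fresh
Step 2: SEND seq=5000 -> fresh
Step 3: SEND seq=5174 -> fresh
Step 4: SEND seq=2216 -> fresh
Step 5: SEND seq=5356 -> fresh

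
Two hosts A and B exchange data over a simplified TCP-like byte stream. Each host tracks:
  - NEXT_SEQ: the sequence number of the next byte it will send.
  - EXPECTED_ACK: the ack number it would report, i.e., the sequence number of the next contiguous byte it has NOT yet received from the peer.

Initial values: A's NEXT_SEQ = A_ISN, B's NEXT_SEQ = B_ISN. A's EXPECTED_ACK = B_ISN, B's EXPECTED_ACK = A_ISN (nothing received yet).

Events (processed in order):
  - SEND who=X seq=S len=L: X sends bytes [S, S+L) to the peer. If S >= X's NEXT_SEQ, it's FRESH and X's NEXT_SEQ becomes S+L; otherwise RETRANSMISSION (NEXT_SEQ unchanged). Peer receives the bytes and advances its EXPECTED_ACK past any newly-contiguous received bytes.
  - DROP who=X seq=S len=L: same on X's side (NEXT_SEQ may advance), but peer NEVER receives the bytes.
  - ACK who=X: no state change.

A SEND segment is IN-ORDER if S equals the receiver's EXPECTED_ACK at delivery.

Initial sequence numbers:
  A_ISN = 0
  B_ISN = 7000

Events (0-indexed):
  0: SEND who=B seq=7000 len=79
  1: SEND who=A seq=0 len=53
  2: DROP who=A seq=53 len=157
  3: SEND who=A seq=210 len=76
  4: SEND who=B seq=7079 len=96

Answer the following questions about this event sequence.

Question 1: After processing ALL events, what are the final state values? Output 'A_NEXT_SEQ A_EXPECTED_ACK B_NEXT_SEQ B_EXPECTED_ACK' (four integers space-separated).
After event 0: A_seq=0 A_ack=7079 B_seq=7079 B_ack=0
After event 1: A_seq=53 A_ack=7079 B_seq=7079 B_ack=53
After event 2: A_seq=210 A_ack=7079 B_seq=7079 B_ack=53
After event 3: A_seq=286 A_ack=7079 B_seq=7079 B_ack=53
After event 4: A_seq=286 A_ack=7175 B_seq=7175 B_ack=53

Answer: 286 7175 7175 53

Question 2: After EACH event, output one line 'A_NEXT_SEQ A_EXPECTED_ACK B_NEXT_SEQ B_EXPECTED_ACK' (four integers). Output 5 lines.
0 7079 7079 0
53 7079 7079 53
210 7079 7079 53
286 7079 7079 53
286 7175 7175 53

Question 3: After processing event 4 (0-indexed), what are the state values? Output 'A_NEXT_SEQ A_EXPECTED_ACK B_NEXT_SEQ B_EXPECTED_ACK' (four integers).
After event 0: A_seq=0 A_ack=7079 B_seq=7079 B_ack=0
After event 1: A_seq=53 A_ack=7079 B_seq=7079 B_ack=53
After event 2: A_seq=210 A_ack=7079 B_seq=7079 B_ack=53
After event 3: A_seq=286 A_ack=7079 B_seq=7079 B_ack=53
After event 4: A_seq=286 A_ack=7175 B_seq=7175 B_ack=53

286 7175 7175 53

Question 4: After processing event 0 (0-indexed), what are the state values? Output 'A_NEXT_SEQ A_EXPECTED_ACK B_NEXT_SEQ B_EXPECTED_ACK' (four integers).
After event 0: A_seq=0 A_ack=7079 B_seq=7079 B_ack=0

0 7079 7079 0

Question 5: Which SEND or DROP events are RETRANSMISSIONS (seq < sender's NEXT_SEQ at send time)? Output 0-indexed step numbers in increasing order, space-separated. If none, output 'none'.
Answer: none

Derivation:
Step 0: SEND seq=7000 -> fresh
Step 1: SEND seq=0 -> fresh
Step 2: DROP seq=53 -> fresh
Step 3: SEND seq=210 -> fresh
Step 4: SEND seq=7079 -> fresh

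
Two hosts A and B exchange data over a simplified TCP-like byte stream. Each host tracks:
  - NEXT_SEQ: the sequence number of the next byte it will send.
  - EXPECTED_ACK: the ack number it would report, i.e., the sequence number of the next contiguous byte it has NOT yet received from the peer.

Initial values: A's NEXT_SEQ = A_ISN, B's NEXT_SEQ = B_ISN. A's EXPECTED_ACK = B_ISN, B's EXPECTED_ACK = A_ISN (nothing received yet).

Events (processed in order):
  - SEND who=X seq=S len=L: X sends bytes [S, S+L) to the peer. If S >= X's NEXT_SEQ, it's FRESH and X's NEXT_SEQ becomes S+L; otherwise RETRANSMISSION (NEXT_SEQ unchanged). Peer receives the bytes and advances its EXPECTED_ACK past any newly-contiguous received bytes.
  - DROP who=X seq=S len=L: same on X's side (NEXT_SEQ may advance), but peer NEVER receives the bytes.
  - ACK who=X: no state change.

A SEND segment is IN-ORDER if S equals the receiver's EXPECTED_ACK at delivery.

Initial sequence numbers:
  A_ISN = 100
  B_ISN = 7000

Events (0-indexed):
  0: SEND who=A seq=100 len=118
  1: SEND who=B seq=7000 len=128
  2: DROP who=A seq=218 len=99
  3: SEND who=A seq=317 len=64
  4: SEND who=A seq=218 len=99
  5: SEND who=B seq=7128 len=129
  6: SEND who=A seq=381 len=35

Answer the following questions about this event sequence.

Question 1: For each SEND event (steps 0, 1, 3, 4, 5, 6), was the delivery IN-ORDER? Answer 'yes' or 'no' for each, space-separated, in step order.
Step 0: SEND seq=100 -> in-order
Step 1: SEND seq=7000 -> in-order
Step 3: SEND seq=317 -> out-of-order
Step 4: SEND seq=218 -> in-order
Step 5: SEND seq=7128 -> in-order
Step 6: SEND seq=381 -> in-order

Answer: yes yes no yes yes yes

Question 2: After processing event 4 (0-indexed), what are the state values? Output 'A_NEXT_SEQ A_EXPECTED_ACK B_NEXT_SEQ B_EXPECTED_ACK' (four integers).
After event 0: A_seq=218 A_ack=7000 B_seq=7000 B_ack=218
After event 1: A_seq=218 A_ack=7128 B_seq=7128 B_ack=218
After event 2: A_seq=317 A_ack=7128 B_seq=7128 B_ack=218
After event 3: A_seq=381 A_ack=7128 B_seq=7128 B_ack=218
After event 4: A_seq=381 A_ack=7128 B_seq=7128 B_ack=381

381 7128 7128 381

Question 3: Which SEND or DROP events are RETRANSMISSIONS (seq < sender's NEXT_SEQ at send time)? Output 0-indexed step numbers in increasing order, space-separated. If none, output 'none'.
Answer: 4

Derivation:
Step 0: SEND seq=100 -> fresh
Step 1: SEND seq=7000 -> fresh
Step 2: DROP seq=218 -> fresh
Step 3: SEND seq=317 -> fresh
Step 4: SEND seq=218 -> retransmit
Step 5: SEND seq=7128 -> fresh
Step 6: SEND seq=381 -> fresh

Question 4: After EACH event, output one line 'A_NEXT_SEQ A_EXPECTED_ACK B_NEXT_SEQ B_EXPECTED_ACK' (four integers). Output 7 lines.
218 7000 7000 218
218 7128 7128 218
317 7128 7128 218
381 7128 7128 218
381 7128 7128 381
381 7257 7257 381
416 7257 7257 416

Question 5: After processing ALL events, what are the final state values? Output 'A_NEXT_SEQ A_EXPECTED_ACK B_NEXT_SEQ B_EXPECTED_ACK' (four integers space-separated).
Answer: 416 7257 7257 416

Derivation:
After event 0: A_seq=218 A_ack=7000 B_seq=7000 B_ack=218
After event 1: A_seq=218 A_ack=7128 B_seq=7128 B_ack=218
After event 2: A_seq=317 A_ack=7128 B_seq=7128 B_ack=218
After event 3: A_seq=381 A_ack=7128 B_seq=7128 B_ack=218
After event 4: A_seq=381 A_ack=7128 B_seq=7128 B_ack=381
After event 5: A_seq=381 A_ack=7257 B_seq=7257 B_ack=381
After event 6: A_seq=416 A_ack=7257 B_seq=7257 B_ack=416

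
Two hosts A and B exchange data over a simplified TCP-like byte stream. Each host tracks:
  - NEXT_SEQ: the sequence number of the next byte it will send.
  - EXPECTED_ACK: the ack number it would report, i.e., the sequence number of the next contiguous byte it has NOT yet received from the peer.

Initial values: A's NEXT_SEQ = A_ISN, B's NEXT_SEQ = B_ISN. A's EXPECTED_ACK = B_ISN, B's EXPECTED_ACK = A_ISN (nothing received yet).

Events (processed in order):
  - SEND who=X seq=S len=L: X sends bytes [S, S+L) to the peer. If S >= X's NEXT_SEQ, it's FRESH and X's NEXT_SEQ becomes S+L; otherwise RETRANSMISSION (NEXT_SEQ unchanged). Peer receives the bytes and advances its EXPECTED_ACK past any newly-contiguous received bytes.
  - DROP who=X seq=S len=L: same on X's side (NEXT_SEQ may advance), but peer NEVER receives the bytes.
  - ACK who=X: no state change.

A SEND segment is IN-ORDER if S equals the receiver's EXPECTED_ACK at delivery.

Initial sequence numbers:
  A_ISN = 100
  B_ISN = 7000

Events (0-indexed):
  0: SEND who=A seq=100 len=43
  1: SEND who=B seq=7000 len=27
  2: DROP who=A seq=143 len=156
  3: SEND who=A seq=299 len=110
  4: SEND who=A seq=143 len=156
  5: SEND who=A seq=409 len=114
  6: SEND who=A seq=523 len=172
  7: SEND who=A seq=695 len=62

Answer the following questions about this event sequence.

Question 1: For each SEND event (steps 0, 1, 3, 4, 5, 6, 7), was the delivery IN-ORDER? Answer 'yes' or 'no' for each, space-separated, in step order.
Answer: yes yes no yes yes yes yes

Derivation:
Step 0: SEND seq=100 -> in-order
Step 1: SEND seq=7000 -> in-order
Step 3: SEND seq=299 -> out-of-order
Step 4: SEND seq=143 -> in-order
Step 5: SEND seq=409 -> in-order
Step 6: SEND seq=523 -> in-order
Step 7: SEND seq=695 -> in-order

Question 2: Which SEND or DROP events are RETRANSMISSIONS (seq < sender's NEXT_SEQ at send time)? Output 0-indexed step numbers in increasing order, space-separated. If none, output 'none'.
Step 0: SEND seq=100 -> fresh
Step 1: SEND seq=7000 -> fresh
Step 2: DROP seq=143 -> fresh
Step 3: SEND seq=299 -> fresh
Step 4: SEND seq=143 -> retransmit
Step 5: SEND seq=409 -> fresh
Step 6: SEND seq=523 -> fresh
Step 7: SEND seq=695 -> fresh

Answer: 4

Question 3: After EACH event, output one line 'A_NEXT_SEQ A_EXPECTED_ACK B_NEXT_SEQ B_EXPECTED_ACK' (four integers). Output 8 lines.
143 7000 7000 143
143 7027 7027 143
299 7027 7027 143
409 7027 7027 143
409 7027 7027 409
523 7027 7027 523
695 7027 7027 695
757 7027 7027 757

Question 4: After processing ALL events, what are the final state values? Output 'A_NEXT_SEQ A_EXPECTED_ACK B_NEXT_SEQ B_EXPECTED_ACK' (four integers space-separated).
After event 0: A_seq=143 A_ack=7000 B_seq=7000 B_ack=143
After event 1: A_seq=143 A_ack=7027 B_seq=7027 B_ack=143
After event 2: A_seq=299 A_ack=7027 B_seq=7027 B_ack=143
After event 3: A_seq=409 A_ack=7027 B_seq=7027 B_ack=143
After event 4: A_seq=409 A_ack=7027 B_seq=7027 B_ack=409
After event 5: A_seq=523 A_ack=7027 B_seq=7027 B_ack=523
After event 6: A_seq=695 A_ack=7027 B_seq=7027 B_ack=695
After event 7: A_seq=757 A_ack=7027 B_seq=7027 B_ack=757

Answer: 757 7027 7027 757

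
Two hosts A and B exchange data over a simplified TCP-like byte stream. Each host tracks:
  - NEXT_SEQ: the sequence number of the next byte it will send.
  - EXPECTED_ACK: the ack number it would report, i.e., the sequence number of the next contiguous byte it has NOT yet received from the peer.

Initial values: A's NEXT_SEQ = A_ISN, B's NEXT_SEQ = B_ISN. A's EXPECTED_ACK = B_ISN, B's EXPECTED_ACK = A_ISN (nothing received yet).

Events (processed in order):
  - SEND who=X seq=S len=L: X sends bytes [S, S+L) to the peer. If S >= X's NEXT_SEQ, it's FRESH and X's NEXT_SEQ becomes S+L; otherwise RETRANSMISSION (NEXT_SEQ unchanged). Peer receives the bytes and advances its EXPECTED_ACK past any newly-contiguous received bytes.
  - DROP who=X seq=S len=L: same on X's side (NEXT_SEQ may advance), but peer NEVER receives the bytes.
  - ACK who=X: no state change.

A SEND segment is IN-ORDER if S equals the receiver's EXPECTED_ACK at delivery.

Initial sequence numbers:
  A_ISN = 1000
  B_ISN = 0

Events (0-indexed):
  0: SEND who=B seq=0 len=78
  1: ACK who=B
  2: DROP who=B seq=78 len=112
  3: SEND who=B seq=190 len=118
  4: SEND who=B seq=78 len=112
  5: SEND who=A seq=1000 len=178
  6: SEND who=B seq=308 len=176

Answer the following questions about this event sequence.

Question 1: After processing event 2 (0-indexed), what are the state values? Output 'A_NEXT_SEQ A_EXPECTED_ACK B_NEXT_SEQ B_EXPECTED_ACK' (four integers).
After event 0: A_seq=1000 A_ack=78 B_seq=78 B_ack=1000
After event 1: A_seq=1000 A_ack=78 B_seq=78 B_ack=1000
After event 2: A_seq=1000 A_ack=78 B_seq=190 B_ack=1000

1000 78 190 1000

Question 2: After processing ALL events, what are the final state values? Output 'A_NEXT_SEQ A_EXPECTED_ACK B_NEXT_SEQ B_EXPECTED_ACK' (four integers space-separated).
Answer: 1178 484 484 1178

Derivation:
After event 0: A_seq=1000 A_ack=78 B_seq=78 B_ack=1000
After event 1: A_seq=1000 A_ack=78 B_seq=78 B_ack=1000
After event 2: A_seq=1000 A_ack=78 B_seq=190 B_ack=1000
After event 3: A_seq=1000 A_ack=78 B_seq=308 B_ack=1000
After event 4: A_seq=1000 A_ack=308 B_seq=308 B_ack=1000
After event 5: A_seq=1178 A_ack=308 B_seq=308 B_ack=1178
After event 6: A_seq=1178 A_ack=484 B_seq=484 B_ack=1178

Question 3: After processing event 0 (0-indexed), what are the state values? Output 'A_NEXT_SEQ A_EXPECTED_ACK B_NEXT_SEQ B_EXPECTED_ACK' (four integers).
After event 0: A_seq=1000 A_ack=78 B_seq=78 B_ack=1000

1000 78 78 1000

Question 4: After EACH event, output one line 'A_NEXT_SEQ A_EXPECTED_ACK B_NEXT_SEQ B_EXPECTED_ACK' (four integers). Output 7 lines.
1000 78 78 1000
1000 78 78 1000
1000 78 190 1000
1000 78 308 1000
1000 308 308 1000
1178 308 308 1178
1178 484 484 1178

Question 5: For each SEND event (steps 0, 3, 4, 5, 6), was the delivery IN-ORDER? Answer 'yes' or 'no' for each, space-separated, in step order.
Step 0: SEND seq=0 -> in-order
Step 3: SEND seq=190 -> out-of-order
Step 4: SEND seq=78 -> in-order
Step 5: SEND seq=1000 -> in-order
Step 6: SEND seq=308 -> in-order

Answer: yes no yes yes yes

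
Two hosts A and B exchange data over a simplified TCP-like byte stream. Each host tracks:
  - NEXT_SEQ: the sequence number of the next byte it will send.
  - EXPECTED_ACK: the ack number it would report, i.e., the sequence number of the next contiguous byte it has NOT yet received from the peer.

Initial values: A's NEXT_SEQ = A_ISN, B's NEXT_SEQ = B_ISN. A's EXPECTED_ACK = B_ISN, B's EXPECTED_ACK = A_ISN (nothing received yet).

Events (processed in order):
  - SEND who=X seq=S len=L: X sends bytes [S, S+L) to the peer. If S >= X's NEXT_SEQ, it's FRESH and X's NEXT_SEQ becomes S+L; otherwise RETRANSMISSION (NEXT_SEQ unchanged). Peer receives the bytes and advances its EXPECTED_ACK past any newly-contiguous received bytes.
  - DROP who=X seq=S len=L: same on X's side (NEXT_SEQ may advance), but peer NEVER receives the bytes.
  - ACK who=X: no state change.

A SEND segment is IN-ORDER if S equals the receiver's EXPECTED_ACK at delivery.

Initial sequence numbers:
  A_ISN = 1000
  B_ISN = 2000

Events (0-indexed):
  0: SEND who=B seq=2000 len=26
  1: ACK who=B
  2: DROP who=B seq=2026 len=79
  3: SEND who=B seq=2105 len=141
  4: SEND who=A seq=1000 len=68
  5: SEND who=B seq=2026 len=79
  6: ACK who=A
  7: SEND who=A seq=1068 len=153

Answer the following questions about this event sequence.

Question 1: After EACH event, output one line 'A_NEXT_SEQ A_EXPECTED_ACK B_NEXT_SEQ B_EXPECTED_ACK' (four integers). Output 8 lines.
1000 2026 2026 1000
1000 2026 2026 1000
1000 2026 2105 1000
1000 2026 2246 1000
1068 2026 2246 1068
1068 2246 2246 1068
1068 2246 2246 1068
1221 2246 2246 1221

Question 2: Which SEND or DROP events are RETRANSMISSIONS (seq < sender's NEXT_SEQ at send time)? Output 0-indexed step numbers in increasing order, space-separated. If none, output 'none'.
Answer: 5

Derivation:
Step 0: SEND seq=2000 -> fresh
Step 2: DROP seq=2026 -> fresh
Step 3: SEND seq=2105 -> fresh
Step 4: SEND seq=1000 -> fresh
Step 5: SEND seq=2026 -> retransmit
Step 7: SEND seq=1068 -> fresh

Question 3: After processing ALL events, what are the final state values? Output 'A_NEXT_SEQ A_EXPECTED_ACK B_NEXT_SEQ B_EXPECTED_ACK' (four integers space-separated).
After event 0: A_seq=1000 A_ack=2026 B_seq=2026 B_ack=1000
After event 1: A_seq=1000 A_ack=2026 B_seq=2026 B_ack=1000
After event 2: A_seq=1000 A_ack=2026 B_seq=2105 B_ack=1000
After event 3: A_seq=1000 A_ack=2026 B_seq=2246 B_ack=1000
After event 4: A_seq=1068 A_ack=2026 B_seq=2246 B_ack=1068
After event 5: A_seq=1068 A_ack=2246 B_seq=2246 B_ack=1068
After event 6: A_seq=1068 A_ack=2246 B_seq=2246 B_ack=1068
After event 7: A_seq=1221 A_ack=2246 B_seq=2246 B_ack=1221

Answer: 1221 2246 2246 1221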